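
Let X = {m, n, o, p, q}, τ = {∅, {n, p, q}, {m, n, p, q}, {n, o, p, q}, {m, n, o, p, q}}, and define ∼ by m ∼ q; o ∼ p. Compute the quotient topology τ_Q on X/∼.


X/∼ = {[m=q], [n], [o=p]}; |τ_Q| = 2.

Equivalence classes: [m=q], [n], [o=p].
Quotient map π: X → X/∼ sends m ↦ [m=q], n ↦ [n], o ↦ [o=p], p ↦ [o=p], q ↦ [m=q].
For each subset V ⊆ X/∼, compute π^{-1}(V) ⊆ X and check whether π^{-1}(V) ∈ τ. V is open in τ_Q iff π^{-1}(V) ∈ τ.
  V = {}: π^{-1}(V) = ∅ ∈ τ ✓.
  V = {[m=q]}: π^{-1}(V) = {m, q} ∉ τ ✗.
  V = {[n]}: π^{-1}(V) = {n} ∉ τ ✗.
  V = {[m=q], [n]}: π^{-1}(V) = {m, n, q} ∉ τ ✗.
  V = {[o=p]}: π^{-1}(V) = {o, p} ∉ τ ✗.
  V = {[m=q], [o=p]}: π^{-1}(V) = {m, o, p, q} ∉ τ ✗.
  V = {[n], [o=p]}: π^{-1}(V) = {n, o, p} ∉ τ ✗.
  V = {[m=q], [n], [o=p]}: π^{-1}(V) = {m, n, o, p, q} ∈ τ ✓.
Open sets in the quotient: τ_Q = {{}, {[m=q], [n], [o=p]}} (2 elements).


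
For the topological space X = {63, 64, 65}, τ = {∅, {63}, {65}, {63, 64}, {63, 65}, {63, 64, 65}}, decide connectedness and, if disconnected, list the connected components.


(X, τ) is disconnected; components = [{65}, {63, 64}].

Find clopen sets (U ∈ τ with X ∖ U ∈ τ):
  U = ∅, X ∖ U = {63, 64, 65} — both open, so U is clopen.
  U = {65}, X ∖ U = {63, 64} — both open, so U is clopen.
  U = {63, 64}, X ∖ U = {65} — both open, so U is clopen.
  U = {63, 64, 65}, X ∖ U = ∅ — both open, so U is clopen.
Nontrivial clopen(s) exist: e.g. {65}. So (X, τ) is disconnected.
Compute connected components by grouping points that agree on all clopens:
  component: {65}
  component: {63, 64}


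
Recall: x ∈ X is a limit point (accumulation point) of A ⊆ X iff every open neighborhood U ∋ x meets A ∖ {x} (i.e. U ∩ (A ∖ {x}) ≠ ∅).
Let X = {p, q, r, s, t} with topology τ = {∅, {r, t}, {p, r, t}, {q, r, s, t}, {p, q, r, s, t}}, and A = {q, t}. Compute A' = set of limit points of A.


A' = {p, q, r, s}

For each x ∈ X, list the open sets U ∈ τ with x ∈ U, then check whether U ∩ (A ∖ {x}) ≠ ∅ for every such U.
  x = p: opens ∋ x are {p, r, t}, {p, q, r, s, t}; each meets A ∖ {p}, so x IS a limit point.
  x = q: opens ∋ x are {q, r, s, t}, {p, q, r, s, t}; each meets A ∖ {q}, so x IS a limit point.
  x = r: opens ∋ x are {r, t}, {p, r, t}, {q, r, s, t}, {p, q, r, s, t}; each meets A ∖ {r}, so x IS a limit point.
  x = s: opens ∋ x are {q, r, s, t}, {p, q, r, s, t}; each meets A ∖ {s}, so x IS a limit point.
  x = t: open {r, t} ∋ x has {r, t} ∩ (A ∖ {t}) = ∅, so x is NOT a limit point.
Collecting: A' = {p, q, r, s}.


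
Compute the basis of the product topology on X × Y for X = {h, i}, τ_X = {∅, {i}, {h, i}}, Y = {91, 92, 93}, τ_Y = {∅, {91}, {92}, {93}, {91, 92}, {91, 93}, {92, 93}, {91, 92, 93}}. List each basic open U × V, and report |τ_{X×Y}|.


Basis B = {∅ × ∅, {i} × {91}, {i} × {92}, {i} × {93}, {h, i} × {91}, {h, i} × {92}, {h, i} × {93}, {i} × {91, 92}, {i} × {91, 93}, {i} × {92, 93}, {i} × {91, 92, 93}, {h, i} × {91, 92}, {h, i} × {91, 93}, {h, i} × {92, 93}, {h, i} × {91, 92, 93}}; |τ_{X×Y}| = 27.

Enumerate products U × V with U ∈ τ_X, V ∈ τ_Y (deduplicated):
  ∅ × ∅ = {} (∅)
  {i} × {91} = {(i,91)}
  {i} × {92} = {(i,92)}
  {i} × {93} = {(i,93)}
  {h, i} × {91} = {(h,91), (i,91)}
  {h, i} × {92} = {(h,92), (i,92)}
  {h, i} × {93} = {(h,93), (i,93)}
  {i} × {91, 92} = {(i,91), (i,92)}
  {i} × {91, 93} = {(i,91), (i,93)}
  {i} × {92, 93} = {(i,92), (i,93)}
  {i} × {91, 92, 93} = {(i,91), (i,92), (i,93)}
  {h, i} × {91, 92} = {(h,91), (h,92), (i,91), (i,92)}
  {h, i} × {91, 93} = {(h,91), (h,93), (i,91), (i,93)}
  {h, i} × {92, 93} = {(h,92), (h,93), (i,92), (i,93)}
  {h, i} × {91, 92, 93} = {(h,91), (h,92), (h,93), (i,91), (i,92), (i,93)}
These 15 distinct sets form the basis B.
Close under arbitrary unions to get τ_{X×Y}; counting gives |τ_{X×Y}| = 27.


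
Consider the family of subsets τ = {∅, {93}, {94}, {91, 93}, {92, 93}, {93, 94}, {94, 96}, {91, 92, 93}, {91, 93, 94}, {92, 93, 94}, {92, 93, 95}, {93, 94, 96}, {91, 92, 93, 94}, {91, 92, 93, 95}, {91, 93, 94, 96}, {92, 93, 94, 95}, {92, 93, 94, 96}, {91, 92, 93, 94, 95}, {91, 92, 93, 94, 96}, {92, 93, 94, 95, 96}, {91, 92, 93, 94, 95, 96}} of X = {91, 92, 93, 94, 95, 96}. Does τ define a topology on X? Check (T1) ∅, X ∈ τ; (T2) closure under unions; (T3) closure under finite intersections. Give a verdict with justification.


τ IS a topology on X.

Axiom (T1): ∅ ∈ τ? Yes; X ∈ τ? Yes.
Axiom (T2/T3): check pairwise unions and intersections of members of τ.
All pairwise intersections and unions checked — each lies in τ. Therefore τ satisfies (T1), (T2), (T3): it IS a topology on X.


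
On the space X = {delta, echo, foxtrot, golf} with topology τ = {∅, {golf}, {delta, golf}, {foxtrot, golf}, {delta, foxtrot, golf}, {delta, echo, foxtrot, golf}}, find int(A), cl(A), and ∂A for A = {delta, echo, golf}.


int(A) = {delta, golf}, cl(A) = {delta, echo, foxtrot, golf}, ∂A = {echo, foxtrot}.

Closed sets in (X, τ) are complements of opens:
  closed(X, τ) = {∅, {echo}, {delta, echo}, {echo, foxtrot}, {delta, echo, foxtrot}, {delta, echo, foxtrot, golf}}.
int(A) = ⋃ {U ∈ τ : U ⊆ A}. Opens contained in A: ∅, {golf}, {delta, golf}.
Taking the union of these: int(A) = {delta, golf}.
cl(A) = ⋂ {C closed : A ⊆ C}. Closed sets containing A: {delta, echo, foxtrot, golf}.
Intersecting these: cl(A) = {delta, echo, foxtrot, golf}.
∂A = cl(A) ∖ int(A) = {delta, echo, foxtrot, golf} ∖ {delta, golf} = {echo, foxtrot}.


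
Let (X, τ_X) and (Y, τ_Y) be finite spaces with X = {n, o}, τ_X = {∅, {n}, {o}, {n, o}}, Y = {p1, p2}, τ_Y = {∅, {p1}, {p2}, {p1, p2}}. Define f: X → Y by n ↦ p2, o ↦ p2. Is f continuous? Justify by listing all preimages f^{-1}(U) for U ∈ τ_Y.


f IS continuous.

Compute f^{-1}(U) for each U ∈ τ_Y:
  U = ∅: f^{-1}(U) = ∅ ∈ τ_X ✓.
  U = {p1}: f^{-1}(U) = ∅ ∈ τ_X ✓.
  U = {p2}: f^{-1}(U) = {n, o} ∈ τ_X ✓.
  U = {p1, p2}: f^{-1}(U) = {n, o} ∈ τ_X ✓.
Every preimage lies in τ_X, so f IS continuous.


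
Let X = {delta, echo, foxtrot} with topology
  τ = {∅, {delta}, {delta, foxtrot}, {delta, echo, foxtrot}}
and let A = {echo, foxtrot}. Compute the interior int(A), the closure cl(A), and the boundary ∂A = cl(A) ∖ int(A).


int(A) = ∅, cl(A) = {echo, foxtrot}, ∂A = {echo, foxtrot}.

Closed sets in (X, τ) are complements of opens:
  closed(X, τ) = {∅, {echo}, {echo, foxtrot}, {delta, echo, foxtrot}}.
int(A) = ⋃ {U ∈ τ : U ⊆ A}. Opens contained in A: ∅.
Taking the union of these: int(A) = ∅.
cl(A) = ⋂ {C closed : A ⊆ C}. Closed sets containing A: {echo, foxtrot}, {delta, echo, foxtrot}.
Intersecting these: cl(A) = {echo, foxtrot}.
∂A = cl(A) ∖ int(A) = {echo, foxtrot} ∖ ∅ = {echo, foxtrot}.


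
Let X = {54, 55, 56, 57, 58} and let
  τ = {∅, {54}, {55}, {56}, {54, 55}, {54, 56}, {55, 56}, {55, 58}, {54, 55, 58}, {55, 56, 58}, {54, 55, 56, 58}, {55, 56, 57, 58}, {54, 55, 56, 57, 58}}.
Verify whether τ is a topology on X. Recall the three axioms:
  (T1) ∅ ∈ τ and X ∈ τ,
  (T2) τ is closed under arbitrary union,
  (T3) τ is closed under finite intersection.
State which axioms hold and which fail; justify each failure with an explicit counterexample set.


τ is NOT a topology on X.

Axiom (T1): ∅ ∈ τ? Yes; X ∈ τ? Yes.
Axiom (T2/T3): check pairwise unions and intersections of members of τ.
Counterexample for (T2): {54} ∪ {55, 56} = {54, 55, 56} ∉ τ. Therefore τ is NOT a topology.


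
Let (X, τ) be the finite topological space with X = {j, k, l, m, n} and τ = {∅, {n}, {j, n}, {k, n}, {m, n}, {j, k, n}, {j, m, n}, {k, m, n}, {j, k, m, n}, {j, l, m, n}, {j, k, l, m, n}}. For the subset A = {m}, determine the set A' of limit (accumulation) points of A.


A' = {l}

For each x ∈ X, list the open sets U ∈ τ with x ∈ U, then check whether U ∩ (A ∖ {x}) ≠ ∅ for every such U.
  x = j: open {j, n} ∋ x has {j, n} ∩ (A ∖ {j}) = ∅, so x is NOT a limit point.
  x = k: open {k, n} ∋ x has {k, n} ∩ (A ∖ {k}) = ∅, so x is NOT a limit point.
  x = l: opens ∋ x are {j, l, m, n}, {j, k, l, m, n}; each meets A ∖ {l}, so x IS a limit point.
  x = m: open {m, n} ∋ x has {m, n} ∩ (A ∖ {m}) = ∅, so x is NOT a limit point.
  x = n: open {n} ∋ x has {n} ∩ (A ∖ {n}) = ∅, so x is NOT a limit point.
Collecting: A' = {l}.


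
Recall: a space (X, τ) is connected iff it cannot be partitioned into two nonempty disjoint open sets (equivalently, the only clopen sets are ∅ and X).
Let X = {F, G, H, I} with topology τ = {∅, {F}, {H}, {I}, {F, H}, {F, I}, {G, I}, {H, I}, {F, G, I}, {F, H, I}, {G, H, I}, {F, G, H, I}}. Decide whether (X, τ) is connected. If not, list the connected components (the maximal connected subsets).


(X, τ) is disconnected; components = [{F}, {H}, {G, I}].

Find clopen sets (U ∈ τ with X ∖ U ∈ τ):
  U = ∅, X ∖ U = {F, G, H, I} — both open, so U is clopen.
  U = {F}, X ∖ U = {G, H, I} — both open, so U is clopen.
  U = {H}, X ∖ U = {F, G, I} — both open, so U is clopen.
  U = {F, H}, X ∖ U = {G, I} — both open, so U is clopen.
  U = {G, I}, X ∖ U = {F, H} — both open, so U is clopen.
  U = {F, G, I}, X ∖ U = {H} — both open, so U is clopen.
  U = {G, H, I}, X ∖ U = {F} — both open, so U is clopen.
  U = {F, G, H, I}, X ∖ U = ∅ — both open, so U is clopen.
Nontrivial clopen(s) exist: e.g. {F}. So (X, τ) is disconnected.
Compute connected components by grouping points that agree on all clopens:
  component: {F}
  component: {H}
  component: {G, I}


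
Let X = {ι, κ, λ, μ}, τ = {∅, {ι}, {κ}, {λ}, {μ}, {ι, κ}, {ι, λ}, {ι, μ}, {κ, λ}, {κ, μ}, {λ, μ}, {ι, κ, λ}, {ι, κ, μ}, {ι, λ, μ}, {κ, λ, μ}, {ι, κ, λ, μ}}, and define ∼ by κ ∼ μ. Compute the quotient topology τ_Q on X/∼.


X/∼ = {[ι], [κ=μ], [λ]}; |τ_Q| = 8.

Equivalence classes: [ι], [κ=μ], [λ].
Quotient map π: X → X/∼ sends ι ↦ [ι], κ ↦ [κ=μ], λ ↦ [λ], μ ↦ [κ=μ].
For each subset V ⊆ X/∼, compute π^{-1}(V) ⊆ X and check whether π^{-1}(V) ∈ τ. V is open in τ_Q iff π^{-1}(V) ∈ τ.
  V = {}: π^{-1}(V) = ∅ ∈ τ ✓.
  V = {[ι]}: π^{-1}(V) = {ι} ∈ τ ✓.
  V = {[κ=μ]}: π^{-1}(V) = {κ, μ} ∈ τ ✓.
  V = {[ι], [κ=μ]}: π^{-1}(V) = {ι, κ, μ} ∈ τ ✓.
  V = {[λ]}: π^{-1}(V) = {λ} ∈ τ ✓.
  V = {[ι], [λ]}: π^{-1}(V) = {ι, λ} ∈ τ ✓.
  V = {[κ=μ], [λ]}: π^{-1}(V) = {κ, λ, μ} ∈ τ ✓.
  V = {[ι], [κ=μ], [λ]}: π^{-1}(V) = {ι, κ, λ, μ} ∈ τ ✓.
Open sets in the quotient: τ_Q = {{}, {[ι]}, {[κ=μ]}, {[ι], [κ=μ]}, {[λ]}, {[ι], [λ]}, {[κ=μ], [λ]}, {[ι], [κ=μ], [λ]}} (8 elements).


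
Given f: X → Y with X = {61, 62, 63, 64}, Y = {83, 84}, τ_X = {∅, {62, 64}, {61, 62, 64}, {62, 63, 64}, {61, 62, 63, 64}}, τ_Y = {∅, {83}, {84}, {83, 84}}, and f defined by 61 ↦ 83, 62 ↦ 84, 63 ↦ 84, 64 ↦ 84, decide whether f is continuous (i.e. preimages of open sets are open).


f is NOT continuous.

Compute f^{-1}(U) for each U ∈ τ_Y:
  U = ∅: f^{-1}(U) = ∅ ∈ τ_X ✓.
  U = {83}: f^{-1}(U) = {61} ∉ τ_X ✗.
  U = {84}: f^{-1}(U) = {62, 63, 64} ∈ τ_X ✓.
  U = {83, 84}: f^{-1}(U) = {61, 62, 63, 64} ∈ τ_X ✓.
Found U = {83} with f^{-1}(U) = {61} not in τ_X. Therefore f is NOT continuous.


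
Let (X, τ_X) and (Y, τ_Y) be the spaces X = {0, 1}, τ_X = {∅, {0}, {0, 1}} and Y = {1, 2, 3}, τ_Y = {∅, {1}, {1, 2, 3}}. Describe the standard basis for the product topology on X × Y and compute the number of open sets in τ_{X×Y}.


Basis B = {∅ × ∅, {0} × {1}, {0, 1} × {1}, {0} × {1, 2, 3}, {0, 1} × {1, 2, 3}}; |τ_{X×Y}| = 6.

Enumerate products U × V with U ∈ τ_X, V ∈ τ_Y (deduplicated):
  ∅ × ∅ = {} (∅)
  {0} × {1} = {(0,1)}
  {0, 1} × {1} = {(0,1), (1,1)}
  {0} × {1, 2, 3} = {(0,1), (0,2), (0,3)}
  {0, 1} × {1, 2, 3} = {(0,1), (0,2), (0,3), (1,1), (1,2), (1,3)}
These 5 distinct sets form the basis B.
Close under arbitrary unions to get τ_{X×Y}; counting gives |τ_{X×Y}| = 6.


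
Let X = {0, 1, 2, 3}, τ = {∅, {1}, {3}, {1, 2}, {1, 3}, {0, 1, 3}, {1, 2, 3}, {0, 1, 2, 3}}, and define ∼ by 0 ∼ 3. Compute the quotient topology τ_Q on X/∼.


X/∼ = {[0=3], [1], [2]}; |τ_Q| = 5.

Equivalence classes: [0=3], [1], [2].
Quotient map π: X → X/∼ sends 0 ↦ [0=3], 1 ↦ [1], 2 ↦ [2], 3 ↦ [0=3].
For each subset V ⊆ X/∼, compute π^{-1}(V) ⊆ X and check whether π^{-1}(V) ∈ τ. V is open in τ_Q iff π^{-1}(V) ∈ τ.
  V = {}: π^{-1}(V) = ∅ ∈ τ ✓.
  V = {[0=3]}: π^{-1}(V) = {0, 3} ∉ τ ✗.
  V = {[1]}: π^{-1}(V) = {1} ∈ τ ✓.
  V = {[0=3], [1]}: π^{-1}(V) = {0, 1, 3} ∈ τ ✓.
  V = {[2]}: π^{-1}(V) = {2} ∉ τ ✗.
  V = {[0=3], [2]}: π^{-1}(V) = {0, 2, 3} ∉ τ ✗.
  V = {[1], [2]}: π^{-1}(V) = {1, 2} ∈ τ ✓.
  V = {[0=3], [1], [2]}: π^{-1}(V) = {0, 1, 2, 3} ∈ τ ✓.
Open sets in the quotient: τ_Q = {{}, {[1]}, {[0=3], [1]}, {[1], [2]}, {[0=3], [1], [2]}} (5 elements).


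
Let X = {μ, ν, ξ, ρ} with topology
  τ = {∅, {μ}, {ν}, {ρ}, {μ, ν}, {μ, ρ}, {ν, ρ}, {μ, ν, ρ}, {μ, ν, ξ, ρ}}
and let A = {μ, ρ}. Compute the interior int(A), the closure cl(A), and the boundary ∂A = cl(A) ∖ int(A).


int(A) = {μ, ρ}, cl(A) = {μ, ξ, ρ}, ∂A = {ξ}.

Closed sets in (X, τ) are complements of opens:
  closed(X, τ) = {∅, {ξ}, {μ, ξ}, {ν, ξ}, {ξ, ρ}, {μ, ν, ξ}, {μ, ξ, ρ}, {ν, ξ, ρ}, {μ, ν, ξ, ρ}}.
int(A) = ⋃ {U ∈ τ : U ⊆ A}. Opens contained in A: ∅, {μ}, {ρ}, {μ, ρ}.
Taking the union of these: int(A) = {μ, ρ}.
cl(A) = ⋂ {C closed : A ⊆ C}. Closed sets containing A: {μ, ξ, ρ}, {μ, ν, ξ, ρ}.
Intersecting these: cl(A) = {μ, ξ, ρ}.
∂A = cl(A) ∖ int(A) = {μ, ξ, ρ} ∖ {μ, ρ} = {ξ}.


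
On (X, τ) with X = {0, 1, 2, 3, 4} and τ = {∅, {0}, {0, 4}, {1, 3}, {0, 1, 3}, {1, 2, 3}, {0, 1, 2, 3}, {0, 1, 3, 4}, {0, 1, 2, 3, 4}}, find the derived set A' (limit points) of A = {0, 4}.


A' = {4}

For each x ∈ X, list the open sets U ∈ τ with x ∈ U, then check whether U ∩ (A ∖ {x}) ≠ ∅ for every such U.
  x = 0: open {0} ∋ x has {0} ∩ (A ∖ {0}) = ∅, so x is NOT a limit point.
  x = 1: open {1, 3} ∋ x has {1, 3} ∩ (A ∖ {1}) = ∅, so x is NOT a limit point.
  x = 2: open {1, 2, 3} ∋ x has {1, 2, 3} ∩ (A ∖ {2}) = ∅, so x is NOT a limit point.
  x = 3: open {1, 3} ∋ x has {1, 3} ∩ (A ∖ {3}) = ∅, so x is NOT a limit point.
  x = 4: opens ∋ x are {0, 4}, {0, 1, 3, 4}, {0, 1, 2, 3, 4}; each meets A ∖ {4}, so x IS a limit point.
Collecting: A' = {4}.


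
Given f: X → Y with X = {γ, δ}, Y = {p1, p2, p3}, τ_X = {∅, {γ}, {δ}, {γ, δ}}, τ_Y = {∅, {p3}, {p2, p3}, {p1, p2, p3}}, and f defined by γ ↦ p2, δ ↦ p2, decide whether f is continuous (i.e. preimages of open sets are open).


f IS continuous.

Compute f^{-1}(U) for each U ∈ τ_Y:
  U = ∅: f^{-1}(U) = ∅ ∈ τ_X ✓.
  U = {p3}: f^{-1}(U) = ∅ ∈ τ_X ✓.
  U = {p2, p3}: f^{-1}(U) = {γ, δ} ∈ τ_X ✓.
  U = {p1, p2, p3}: f^{-1}(U) = {γ, δ} ∈ τ_X ✓.
Every preimage lies in τ_X, so f IS continuous.


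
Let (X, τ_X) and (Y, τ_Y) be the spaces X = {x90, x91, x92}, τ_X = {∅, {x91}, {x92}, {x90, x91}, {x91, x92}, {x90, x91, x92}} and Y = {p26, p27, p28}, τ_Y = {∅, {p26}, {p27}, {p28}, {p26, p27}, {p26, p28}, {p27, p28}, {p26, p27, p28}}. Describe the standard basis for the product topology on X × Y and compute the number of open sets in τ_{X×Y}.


Basis B = {∅ × ∅, {x91} × {p26}, {x91} × {p27}, {x91} × {p28}, {x92} × {p26}, {x92} × {p27}, {x92} × {p28}, {x90, x91} × {p26}, {x90, x91} × {p27}, {x90, x91} × {p28}, {x91} × {p26, p27}, {x91} × {p26, p28}, {x91, x92} × {p26}, {x91} × {p27, p28}, {x91, x92} × {p27}, {x91, x92} × {p28}, {x92} × {p26, p27}, {x92} × {p26, p28}, {x92} × {p27, p28}, {x90, x91, x92} × {p26}, {x90, x91, x92} × {p27}, {x90, x91, x92} × {p28}, {x91} × {p26, p27, p28}, {x92} × {p26, p27, p28}, {x90, x91} × {p26, p27}, {x90, x91} × {p26, p28}, {x90, x91} × {p27, p28}, {x91, x92} × {p26, p27}, {x91, x92} × {p26, p28}, {x91, x92} × {p27, p28}, {x90, x91} × {p26, p27, p28}, {x90, x91, x92} × {p26, p27}, {x90, x91, x92} × {p26, p28}, {x90, x91, x92} × {p27, p28}, {x91, x92} × {p26, p27, p28}, {x90, x91, x92} × {p26, p27, p28}}; |τ_{X×Y}| = 216.

Enumerate products U × V with U ∈ τ_X, V ∈ τ_Y (deduplicated):
  ∅ × ∅ = {} (∅)
  {x91} × {p26} = {(x91,p26)}
  {x91} × {p27} = {(x91,p27)}
  {x91} × {p28} = {(x91,p28)}
  {x92} × {p26} = {(x92,p26)}
  {x92} × {p27} = {(x92,p27)}
  {x92} × {p28} = {(x92,p28)}
  {x90, x91} × {p26} = {(x90,p26), (x91,p26)}
  {x90, x91} × {p27} = {(x90,p27), (x91,p27)}
  {x90, x91} × {p28} = {(x90,p28), (x91,p28)}
  {x91} × {p26, p27} = {(x91,p26), (x91,p27)}
  {x91} × {p26, p28} = {(x91,p26), (x91,p28)}
  {x91, x92} × {p26} = {(x91,p26), (x92,p26)}
  {x91} × {p27, p28} = {(x91,p27), (x91,p28)}
  {x91, x92} × {p27} = {(x91,p27), (x92,p27)}
  {x91, x92} × {p28} = {(x91,p28), (x92,p28)}
  {x92} × {p26, p27} = {(x92,p26), (x92,p27)}
  {x92} × {p26, p28} = {(x92,p26), (x92,p28)}
  {x92} × {p27, p28} = {(x92,p27), (x92,p28)}
  {x90, x91, x92} × {p26} = {(x90,p26), (x91,p26), (x92,p26)}
  {x90, x91, x92} × {p27} = {(x90,p27), (x91,p27), (x92,p27)}
  {x90, x91, x92} × {p28} = {(x90,p28), (x91,p28), (x92,p28)}
  {x91} × {p26, p27, p28} = {(x91,p26), (x91,p27), (x91,p28)}
  {x92} × {p26, p27, p28} = {(x92,p26), (x92,p27), (x92,p28)}
  {x90, x91} × {p26, p27} = {(x90,p26), (x90,p27), (x91,p26), (x91,p27)}
  {x90, x91} × {p26, p28} = {(x90,p26), (x90,p28), (x91,p26), (x91,p28)}
  {x90, x91} × {p27, p28} = {(x90,p27), (x90,p28), (x91,p27), (x91,p28)}
  {x91, x92} × {p26, p27} = {(x91,p26), (x91,p27), (x92,p26), (x92,p27)}
  {x91, x92} × {p26, p28} = {(x91,p26), (x91,p28), (x92,p26), (x92,p28)}
  {x91, x92} × {p27, p28} = {(x91,p27), (x91,p28), (x92,p27), (x92,p28)}
  {x90, x91} × {p26, p27, p28} = {(x90,p26), (x90,p27), (x90,p28), (x91,p26), (x91,p27), (x91,p28)}
  {x90, x91, x92} × {p26, p27} = {(x90,p26), (x90,p27), (x91,p26), (x91,p27), (x92,p26), (x92,p27)}
  {x90, x91, x92} × {p26, p28} = {(x90,p26), (x90,p28), (x91,p26), (x91,p28), (x92,p26), (x92,p28)}
  {x90, x91, x92} × {p27, p28} = {(x90,p27), (x90,p28), (x91,p27), (x91,p28), (x92,p27), (x92,p28)}
  {x91, x92} × {p26, p27, p28} = {(x91,p26), (x91,p27), (x91,p28), (x92,p26), (x92,p27), (x92,p28)}
  {x90, x91, x92} × {p26, p27, p28} = {(x90,p26), (x90,p27), (x90,p28), (x91,p26), (x91,p27), (x91,p28), (x92,p26), (x92,p27), (x92,p28)}
These 36 distinct sets form the basis B.
Close under arbitrary unions to get τ_{X×Y}; counting gives |τ_{X×Y}| = 216.


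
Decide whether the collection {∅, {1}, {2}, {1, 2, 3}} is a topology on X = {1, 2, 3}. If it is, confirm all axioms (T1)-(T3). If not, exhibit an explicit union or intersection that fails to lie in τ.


τ is NOT a topology on X.

Axiom (T1): ∅ ∈ τ? Yes; X ∈ τ? Yes.
Axiom (T2/T3): check pairwise unions and intersections of members of τ.
Counterexample for (T2): {1} ∪ {2} = {1, 2} ∉ τ. Therefore τ is NOT a topology.


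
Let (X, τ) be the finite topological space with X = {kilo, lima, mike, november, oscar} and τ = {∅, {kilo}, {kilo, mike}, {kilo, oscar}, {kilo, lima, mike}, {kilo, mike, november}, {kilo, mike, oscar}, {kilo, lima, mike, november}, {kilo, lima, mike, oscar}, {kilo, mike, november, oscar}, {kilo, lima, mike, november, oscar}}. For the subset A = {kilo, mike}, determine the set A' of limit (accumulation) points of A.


A' = {lima, mike, november, oscar}

For each x ∈ X, list the open sets U ∈ τ with x ∈ U, then check whether U ∩ (A ∖ {x}) ≠ ∅ for every such U.
  x = kilo: open {kilo} ∋ x has {kilo} ∩ (A ∖ {kilo}) = ∅, so x is NOT a limit point.
  x = lima: opens ∋ x are {kilo, lima, mike}, {kilo, lima, mike, november}, {kilo, lima, mike, oscar}, {kilo, lima, mike, november, oscar}; each meets A ∖ {lima}, so x IS a limit point.
  x = mike: opens ∋ x are {kilo, mike}, {kilo, lima, mike}, {kilo, mike, november}, {kilo, mike, oscar}, {kilo, lima, mike, november}, {kilo, lima, mike, oscar}, {kilo, mike, november, oscar}, {kilo, lima, mike, november, oscar}; each meets A ∖ {mike}, so x IS a limit point.
  x = november: opens ∋ x are {kilo, mike, november}, {kilo, lima, mike, november}, {kilo, mike, november, oscar}, {kilo, lima, mike, november, oscar}; each meets A ∖ {november}, so x IS a limit point.
  x = oscar: opens ∋ x are {kilo, oscar}, {kilo, mike, oscar}, {kilo, lima, mike, oscar}, {kilo, mike, november, oscar}, {kilo, lima, mike, november, oscar}; each meets A ∖ {oscar}, so x IS a limit point.
Collecting: A' = {lima, mike, november, oscar}.


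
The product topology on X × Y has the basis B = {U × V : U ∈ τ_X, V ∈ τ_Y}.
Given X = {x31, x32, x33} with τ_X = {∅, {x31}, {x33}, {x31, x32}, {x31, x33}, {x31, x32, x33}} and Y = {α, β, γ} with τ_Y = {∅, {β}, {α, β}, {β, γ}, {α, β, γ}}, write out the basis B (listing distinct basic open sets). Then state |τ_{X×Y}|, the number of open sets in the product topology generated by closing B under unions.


Basis B = {∅ × ∅, {x31} × {β}, {x33} × {β}, {x31} × {α, β}, {x31} × {β, γ}, {x31, x32} × {β}, {x31, x33} × {β}, {x33} × {α, β}, {x33} × {β, γ}, {x31} × {α, β, γ}, {x31, x32, x33} × {β}, {x33} × {α, β, γ}, {x31, x32} × {α, β}, {x31, x33} × {α, β}, {x31, x32} × {β, γ}, {x31, x33} × {β, γ}, {x31, x32} × {α, β, γ}, {x31, x33} × {α, β, γ}, {x31, x32, x33} × {α, β}, {x31, x32, x33} × {β, γ}, {x31, x32, x33} × {α, β, γ}}; |τ_{X×Y}| = 70.

Enumerate products U × V with U ∈ τ_X, V ∈ τ_Y (deduplicated):
  ∅ × ∅ = {} (∅)
  {x31} × {β} = {(x31,β)}
  {x33} × {β} = {(x33,β)}
  {x31} × {α, β} = {(x31,α), (x31,β)}
  {x31} × {β, γ} = {(x31,β), (x31,γ)}
  {x31, x32} × {β} = {(x31,β), (x32,β)}
  {x31, x33} × {β} = {(x31,β), (x33,β)}
  {x33} × {α, β} = {(x33,α), (x33,β)}
  {x33} × {β, γ} = {(x33,β), (x33,γ)}
  {x31} × {α, β, γ} = {(x31,α), (x31,β), (x31,γ)}
  {x31, x32, x33} × {β} = {(x31,β), (x32,β), (x33,β)}
  {x33} × {α, β, γ} = {(x33,α), (x33,β), (x33,γ)}
  {x31, x32} × {α, β} = {(x31,α), (x31,β), (x32,α), (x32,β)}
  {x31, x33} × {α, β} = {(x31,α), (x31,β), (x33,α), (x33,β)}
  {x31, x32} × {β, γ} = {(x31,β), (x31,γ), (x32,β), (x32,γ)}
  {x31, x33} × {β, γ} = {(x31,β), (x31,γ), (x33,β), (x33,γ)}
  {x31, x32} × {α, β, γ} = {(x31,α), (x31,β), (x31,γ), (x32,α), (x32,β), (x32,γ)}
  {x31, x33} × {α, β, γ} = {(x31,α), (x31,β), (x31,γ), (x33,α), (x33,β), (x33,γ)}
  {x31, x32, x33} × {α, β} = {(x31,α), (x31,β), (x32,α), (x32,β), (x33,α), (x33,β)}
  {x31, x32, x33} × {β, γ} = {(x31,β), (x31,γ), (x32,β), (x32,γ), (x33,β), (x33,γ)}
  {x31, x32, x33} × {α, β, γ} = {(x31,α), (x31,β), (x31,γ), (x32,α), (x32,β), (x32,γ), (x33,α), (x33,β), (x33,γ)}
These 21 distinct sets form the basis B.
Close under arbitrary unions to get τ_{X×Y}; counting gives |τ_{X×Y}| = 70.


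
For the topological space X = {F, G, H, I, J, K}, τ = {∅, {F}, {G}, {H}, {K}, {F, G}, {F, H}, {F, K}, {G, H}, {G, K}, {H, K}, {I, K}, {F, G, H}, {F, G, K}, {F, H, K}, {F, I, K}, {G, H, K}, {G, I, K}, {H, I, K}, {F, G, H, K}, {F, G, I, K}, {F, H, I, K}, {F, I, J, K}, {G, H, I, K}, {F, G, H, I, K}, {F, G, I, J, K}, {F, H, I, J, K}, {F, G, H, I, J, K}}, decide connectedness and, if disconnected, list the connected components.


(X, τ) is disconnected; components = [{G}, {H}, {F, I, J, K}].

Find clopen sets (U ∈ τ with X ∖ U ∈ τ):
  U = ∅, X ∖ U = {F, G, H, I, J, K} — both open, so U is clopen.
  U = {G}, X ∖ U = {F, H, I, J, K} — both open, so U is clopen.
  U = {H}, X ∖ U = {F, G, I, J, K} — both open, so U is clopen.
  U = {G, H}, X ∖ U = {F, I, J, K} — both open, so U is clopen.
  U = {F, I, J, K}, X ∖ U = {G, H} — both open, so U is clopen.
  U = {F, G, I, J, K}, X ∖ U = {H} — both open, so U is clopen.
  U = {F, H, I, J, K}, X ∖ U = {G} — both open, so U is clopen.
  U = {F, G, H, I, J, K}, X ∖ U = ∅ — both open, so U is clopen.
Nontrivial clopen(s) exist: e.g. {H}. So (X, τ) is disconnected.
Compute connected components by grouping points that agree on all clopens:
  component: {G}
  component: {H}
  component: {F, I, J, K}


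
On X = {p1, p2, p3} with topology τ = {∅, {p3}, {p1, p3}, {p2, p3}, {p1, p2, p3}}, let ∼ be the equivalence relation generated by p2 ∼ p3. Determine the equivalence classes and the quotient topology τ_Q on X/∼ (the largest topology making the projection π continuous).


X/∼ = {[p1], [p2=p3]}; |τ_Q| = 3.

Equivalence classes: [p1], [p2=p3].
Quotient map π: X → X/∼ sends p1 ↦ [p1], p2 ↦ [p2=p3], p3 ↦ [p2=p3].
For each subset V ⊆ X/∼, compute π^{-1}(V) ⊆ X and check whether π^{-1}(V) ∈ τ. V is open in τ_Q iff π^{-1}(V) ∈ τ.
  V = {}: π^{-1}(V) = ∅ ∈ τ ✓.
  V = {[p1]}: π^{-1}(V) = {p1} ∉ τ ✗.
  V = {[p2=p3]}: π^{-1}(V) = {p2, p3} ∈ τ ✓.
  V = {[p1], [p2=p3]}: π^{-1}(V) = {p1, p2, p3} ∈ τ ✓.
Open sets in the quotient: τ_Q = {{}, {[p2=p3]}, {[p1], [p2=p3]}} (3 elements).


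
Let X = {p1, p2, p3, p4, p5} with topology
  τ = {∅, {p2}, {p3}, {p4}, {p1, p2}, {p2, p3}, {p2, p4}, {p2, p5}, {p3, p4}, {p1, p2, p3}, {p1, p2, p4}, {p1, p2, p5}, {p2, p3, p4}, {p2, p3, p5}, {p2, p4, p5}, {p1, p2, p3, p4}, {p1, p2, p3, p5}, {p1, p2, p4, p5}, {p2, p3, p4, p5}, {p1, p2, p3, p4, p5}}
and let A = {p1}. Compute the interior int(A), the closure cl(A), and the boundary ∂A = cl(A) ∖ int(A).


int(A) = ∅, cl(A) = {p1}, ∂A = {p1}.

Closed sets in (X, τ) are complements of opens:
  closed(X, τ) = {∅, {p1}, {p3}, {p4}, {p5}, {p1, p3}, {p1, p4}, {p1, p5}, {p3, p4}, {p3, p5}, {p4, p5}, {p1, p2, p5}, {p1, p3, p4}, {p1, p3, p5}, {p1, p4, p5}, {p3, p4, p5}, {p1, p2, p3, p5}, {p1, p2, p4, p5}, {p1, p3, p4, p5}, {p1, p2, p3, p4, p5}}.
int(A) = ⋃ {U ∈ τ : U ⊆ A}. Opens contained in A: ∅.
Taking the union of these: int(A) = ∅.
cl(A) = ⋂ {C closed : A ⊆ C}. Closed sets containing A: {p1}, {p1, p3}, {p1, p4}, {p1, p5}, {p1, p2, p5}, {p1, p3, p4}, {p1, p3, p5}, {p1, p4, p5}, {p1, p2, p3, p5}, {p1, p2, p4, p5}, {p1, p3, p4, p5}, {p1, p2, p3, p4, p5}.
Intersecting these: cl(A) = {p1}.
∂A = cl(A) ∖ int(A) = {p1} ∖ ∅ = {p1}.


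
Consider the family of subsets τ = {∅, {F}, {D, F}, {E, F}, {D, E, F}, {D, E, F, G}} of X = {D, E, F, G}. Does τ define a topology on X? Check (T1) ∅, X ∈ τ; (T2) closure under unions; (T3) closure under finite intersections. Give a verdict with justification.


τ IS a topology on X.

Axiom (T1): ∅ ∈ τ? Yes; X ∈ τ? Yes.
Axiom (T2/T3): check pairwise unions and intersections of members of τ.
All pairwise intersections and unions checked — each lies in τ. Therefore τ satisfies (T1), (T2), (T3): it IS a topology on X.


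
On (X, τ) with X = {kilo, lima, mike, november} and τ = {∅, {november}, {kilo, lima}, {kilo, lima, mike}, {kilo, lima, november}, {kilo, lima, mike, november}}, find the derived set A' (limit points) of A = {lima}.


A' = {kilo, mike}

For each x ∈ X, list the open sets U ∈ τ with x ∈ U, then check whether U ∩ (A ∖ {x}) ≠ ∅ for every such U.
  x = kilo: opens ∋ x are {kilo, lima}, {kilo, lima, mike}, {kilo, lima, november}, {kilo, lima, mike, november}; each meets A ∖ {kilo}, so x IS a limit point.
  x = lima: open {kilo, lima} ∋ x has {kilo, lima} ∩ (A ∖ {lima}) = ∅, so x is NOT a limit point.
  x = mike: opens ∋ x are {kilo, lima, mike}, {kilo, lima, mike, november}; each meets A ∖ {mike}, so x IS a limit point.
  x = november: open {november} ∋ x has {november} ∩ (A ∖ {november}) = ∅, so x is NOT a limit point.
Collecting: A' = {kilo, mike}.


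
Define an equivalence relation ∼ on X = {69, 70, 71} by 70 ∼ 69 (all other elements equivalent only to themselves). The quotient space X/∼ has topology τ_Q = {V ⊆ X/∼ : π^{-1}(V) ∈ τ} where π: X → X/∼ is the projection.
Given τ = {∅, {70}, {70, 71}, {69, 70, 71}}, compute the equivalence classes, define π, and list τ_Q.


X/∼ = {[69=70], [71]}; |τ_Q| = 2.

Equivalence classes: [69=70], [71].
Quotient map π: X → X/∼ sends 69 ↦ [69=70], 70 ↦ [69=70], 71 ↦ [71].
For each subset V ⊆ X/∼, compute π^{-1}(V) ⊆ X and check whether π^{-1}(V) ∈ τ. V is open in τ_Q iff π^{-1}(V) ∈ τ.
  V = {}: π^{-1}(V) = ∅ ∈ τ ✓.
  V = {[69=70]}: π^{-1}(V) = {69, 70} ∉ τ ✗.
  V = {[71]}: π^{-1}(V) = {71} ∉ τ ✗.
  V = {[69=70], [71]}: π^{-1}(V) = {69, 70, 71} ∈ τ ✓.
Open sets in the quotient: τ_Q = {{}, {[69=70], [71]}} (2 elements).


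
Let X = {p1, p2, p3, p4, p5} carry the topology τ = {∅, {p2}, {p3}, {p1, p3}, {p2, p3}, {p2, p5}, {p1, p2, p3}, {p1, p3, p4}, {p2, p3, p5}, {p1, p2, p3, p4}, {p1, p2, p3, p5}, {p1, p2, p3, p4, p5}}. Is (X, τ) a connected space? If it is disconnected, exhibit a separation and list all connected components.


(X, τ) is disconnected; components = [{p2, p5}, {p1, p3, p4}].

Find clopen sets (U ∈ τ with X ∖ U ∈ τ):
  U = ∅, X ∖ U = {p1, p2, p3, p4, p5} — both open, so U is clopen.
  U = {p2, p5}, X ∖ U = {p1, p3, p4} — both open, so U is clopen.
  U = {p1, p3, p4}, X ∖ U = {p2, p5} — both open, so U is clopen.
  U = {p1, p2, p3, p4, p5}, X ∖ U = ∅ — both open, so U is clopen.
Nontrivial clopen(s) exist: e.g. {p1, p3, p4}. So (X, τ) is disconnected.
Compute connected components by grouping points that agree on all clopens:
  component: {p2, p5}
  component: {p1, p3, p4}


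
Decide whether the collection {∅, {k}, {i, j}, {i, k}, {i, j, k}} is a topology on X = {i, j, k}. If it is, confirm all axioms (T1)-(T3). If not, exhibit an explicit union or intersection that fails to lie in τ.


τ is NOT a topology on X.

Axiom (T1): ∅ ∈ τ? Yes; X ∈ τ? Yes.
Axiom (T2/T3): check pairwise unions and intersections of members of τ.
Counterexample for (T3): {i, j} ∩ {i, k} = {i} ∉ τ. Therefore τ is NOT a topology.


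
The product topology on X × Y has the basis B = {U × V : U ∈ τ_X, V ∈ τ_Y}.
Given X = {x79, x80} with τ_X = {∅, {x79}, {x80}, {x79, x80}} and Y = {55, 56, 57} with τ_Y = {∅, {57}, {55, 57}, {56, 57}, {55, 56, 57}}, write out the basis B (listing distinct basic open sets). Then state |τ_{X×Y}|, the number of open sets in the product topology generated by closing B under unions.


Basis B = {∅ × ∅, {x79} × {57}, {x80} × {57}, {x79} × {55, 57}, {x79} × {56, 57}, {x79, x80} × {57}, {x80} × {55, 57}, {x80} × {56, 57}, {x79} × {55, 56, 57}, {x80} × {55, 56, 57}, {x79, x80} × {55, 57}, {x79, x80} × {56, 57}, {x79, x80} × {55, 56, 57}}; |τ_{X×Y}| = 25.

Enumerate products U × V with U ∈ τ_X, V ∈ τ_Y (deduplicated):
  ∅ × ∅ = {} (∅)
  {x79} × {57} = {(x79,57)}
  {x80} × {57} = {(x80,57)}
  {x79} × {55, 57} = {(x79,55), (x79,57)}
  {x79} × {56, 57} = {(x79,56), (x79,57)}
  {x79, x80} × {57} = {(x79,57), (x80,57)}
  {x80} × {55, 57} = {(x80,55), (x80,57)}
  {x80} × {56, 57} = {(x80,56), (x80,57)}
  {x79} × {55, 56, 57} = {(x79,55), (x79,56), (x79,57)}
  {x80} × {55, 56, 57} = {(x80,55), (x80,56), (x80,57)}
  {x79, x80} × {55, 57} = {(x79,55), (x79,57), (x80,55), (x80,57)}
  {x79, x80} × {56, 57} = {(x79,56), (x79,57), (x80,56), (x80,57)}
  {x79, x80} × {55, 56, 57} = {(x79,55), (x79,56), (x79,57), (x80,55), (x80,56), (x80,57)}
These 13 distinct sets form the basis B.
Close under arbitrary unions to get τ_{X×Y}; counting gives |τ_{X×Y}| = 25.


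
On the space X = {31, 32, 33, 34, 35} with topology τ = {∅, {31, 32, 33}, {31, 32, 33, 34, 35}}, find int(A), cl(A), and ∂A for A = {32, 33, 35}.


int(A) = ∅, cl(A) = {31, 32, 33, 34, 35}, ∂A = {31, 32, 33, 34, 35}.

Closed sets in (X, τ) are complements of opens:
  closed(X, τ) = {∅, {34, 35}, {31, 32, 33, 34, 35}}.
int(A) = ⋃ {U ∈ τ : U ⊆ A}. Opens contained in A: ∅.
Taking the union of these: int(A) = ∅.
cl(A) = ⋂ {C closed : A ⊆ C}. Closed sets containing A: {31, 32, 33, 34, 35}.
Intersecting these: cl(A) = {31, 32, 33, 34, 35}.
∂A = cl(A) ∖ int(A) = {31, 32, 33, 34, 35} ∖ ∅ = {31, 32, 33, 34, 35}.


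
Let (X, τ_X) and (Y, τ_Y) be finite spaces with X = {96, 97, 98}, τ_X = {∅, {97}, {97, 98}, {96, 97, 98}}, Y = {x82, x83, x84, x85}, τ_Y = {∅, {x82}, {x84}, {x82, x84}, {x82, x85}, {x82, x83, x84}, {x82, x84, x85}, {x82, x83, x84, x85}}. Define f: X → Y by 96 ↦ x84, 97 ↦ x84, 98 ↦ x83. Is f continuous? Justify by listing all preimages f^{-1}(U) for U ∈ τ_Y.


f is NOT continuous.

Compute f^{-1}(U) for each U ∈ τ_Y:
  U = ∅: f^{-1}(U) = ∅ ∈ τ_X ✓.
  U = {x82}: f^{-1}(U) = ∅ ∈ τ_X ✓.
  U = {x84}: f^{-1}(U) = {96, 97} ∉ τ_X ✗.
  U = {x82, x84}: f^{-1}(U) = {96, 97} ∉ τ_X ✗.
  U = {x82, x85}: f^{-1}(U) = ∅ ∈ τ_X ✓.
  U = {x82, x83, x84}: f^{-1}(U) = {96, 97, 98} ∈ τ_X ✓.
  U = {x82, x84, x85}: f^{-1}(U) = {96, 97} ∉ τ_X ✗.
  U = {x82, x83, x84, x85}: f^{-1}(U) = {96, 97, 98} ∈ τ_X ✓.
Found U = {x84} with f^{-1}(U) = {96, 97} not in τ_X. Therefore f is NOT continuous.


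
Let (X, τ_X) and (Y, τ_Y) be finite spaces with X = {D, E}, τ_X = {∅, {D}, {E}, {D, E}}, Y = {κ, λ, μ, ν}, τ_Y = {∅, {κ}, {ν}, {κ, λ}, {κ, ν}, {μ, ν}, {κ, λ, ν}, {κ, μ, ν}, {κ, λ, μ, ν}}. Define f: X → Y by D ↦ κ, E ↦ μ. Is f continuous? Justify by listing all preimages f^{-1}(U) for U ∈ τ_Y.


f IS continuous.

Compute f^{-1}(U) for each U ∈ τ_Y:
  U = ∅: f^{-1}(U) = ∅ ∈ τ_X ✓.
  U = {κ}: f^{-1}(U) = {D} ∈ τ_X ✓.
  U = {ν}: f^{-1}(U) = ∅ ∈ τ_X ✓.
  U = {κ, λ}: f^{-1}(U) = {D} ∈ τ_X ✓.
  U = {κ, ν}: f^{-1}(U) = {D} ∈ τ_X ✓.
  U = {μ, ν}: f^{-1}(U) = {E} ∈ τ_X ✓.
  U = {κ, λ, ν}: f^{-1}(U) = {D} ∈ τ_X ✓.
  U = {κ, μ, ν}: f^{-1}(U) = {D, E} ∈ τ_X ✓.
  U = {κ, λ, μ, ν}: f^{-1}(U) = {D, E} ∈ τ_X ✓.
Every preimage lies in τ_X, so f IS continuous.


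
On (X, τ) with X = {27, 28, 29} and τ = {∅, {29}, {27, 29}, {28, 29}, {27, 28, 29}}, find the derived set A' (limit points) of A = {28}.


A' = ∅

For each x ∈ X, list the open sets U ∈ τ with x ∈ U, then check whether U ∩ (A ∖ {x}) ≠ ∅ for every such U.
  x = 27: open {27, 29} ∋ x has {27, 29} ∩ (A ∖ {27}) = ∅, so x is NOT a limit point.
  x = 28: open {28, 29} ∋ x has {28, 29} ∩ (A ∖ {28}) = ∅, so x is NOT a limit point.
  x = 29: open {29} ∋ x has {29} ∩ (A ∖ {29}) = ∅, so x is NOT a limit point.
Collecting: A' = ∅.


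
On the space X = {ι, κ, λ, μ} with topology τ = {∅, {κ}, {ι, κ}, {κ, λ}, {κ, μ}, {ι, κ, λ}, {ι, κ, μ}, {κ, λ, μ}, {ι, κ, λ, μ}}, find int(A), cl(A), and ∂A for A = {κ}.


int(A) = {κ}, cl(A) = {ι, κ, λ, μ}, ∂A = {ι, λ, μ}.

Closed sets in (X, τ) are complements of opens:
  closed(X, τ) = {∅, {ι}, {λ}, {μ}, {ι, λ}, {ι, μ}, {λ, μ}, {ι, λ, μ}, {ι, κ, λ, μ}}.
int(A) = ⋃ {U ∈ τ : U ⊆ A}. Opens contained in A: ∅, {κ}.
Taking the union of these: int(A) = {κ}.
cl(A) = ⋂ {C closed : A ⊆ C}. Closed sets containing A: {ι, κ, λ, μ}.
Intersecting these: cl(A) = {ι, κ, λ, μ}.
∂A = cl(A) ∖ int(A) = {ι, κ, λ, μ} ∖ {κ} = {ι, λ, μ}.


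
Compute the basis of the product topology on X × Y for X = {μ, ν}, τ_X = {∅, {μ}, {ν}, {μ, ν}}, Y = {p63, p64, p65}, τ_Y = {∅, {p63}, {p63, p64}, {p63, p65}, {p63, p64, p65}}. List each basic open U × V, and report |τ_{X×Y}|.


Basis B = {∅ × ∅, {μ} × {p63}, {ν} × {p63}, {μ} × {p63, p64}, {μ} × {p63, p65}, {μ, ν} × {p63}, {ν} × {p63, p64}, {ν} × {p63, p65}, {μ} × {p63, p64, p65}, {ν} × {p63, p64, p65}, {μ, ν} × {p63, p64}, {μ, ν} × {p63, p65}, {μ, ν} × {p63, p64, p65}}; |τ_{X×Y}| = 25.

Enumerate products U × V with U ∈ τ_X, V ∈ τ_Y (deduplicated):
  ∅ × ∅ = {} (∅)
  {μ} × {p63} = {(μ,p63)}
  {ν} × {p63} = {(ν,p63)}
  {μ} × {p63, p64} = {(μ,p63), (μ,p64)}
  {μ} × {p63, p65} = {(μ,p63), (μ,p65)}
  {μ, ν} × {p63} = {(μ,p63), (ν,p63)}
  {ν} × {p63, p64} = {(ν,p63), (ν,p64)}
  {ν} × {p63, p65} = {(ν,p63), (ν,p65)}
  {μ} × {p63, p64, p65} = {(μ,p63), (μ,p64), (μ,p65)}
  {ν} × {p63, p64, p65} = {(ν,p63), (ν,p64), (ν,p65)}
  {μ, ν} × {p63, p64} = {(μ,p63), (μ,p64), (ν,p63), (ν,p64)}
  {μ, ν} × {p63, p65} = {(μ,p63), (μ,p65), (ν,p63), (ν,p65)}
  {μ, ν} × {p63, p64, p65} = {(μ,p63), (μ,p64), (μ,p65), (ν,p63), (ν,p64), (ν,p65)}
These 13 distinct sets form the basis B.
Close under arbitrary unions to get τ_{X×Y}; counting gives |τ_{X×Y}| = 25.


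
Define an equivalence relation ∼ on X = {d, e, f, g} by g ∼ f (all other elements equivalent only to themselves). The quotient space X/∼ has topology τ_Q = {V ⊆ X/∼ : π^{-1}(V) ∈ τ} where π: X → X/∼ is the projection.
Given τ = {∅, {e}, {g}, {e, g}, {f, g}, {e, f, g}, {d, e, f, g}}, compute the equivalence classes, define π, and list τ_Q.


X/∼ = {[d], [e], [f=g]}; |τ_Q| = 5.

Equivalence classes: [d], [e], [f=g].
Quotient map π: X → X/∼ sends d ↦ [d], e ↦ [e], f ↦ [f=g], g ↦ [f=g].
For each subset V ⊆ X/∼, compute π^{-1}(V) ⊆ X and check whether π^{-1}(V) ∈ τ. V is open in τ_Q iff π^{-1}(V) ∈ τ.
  V = {}: π^{-1}(V) = ∅ ∈ τ ✓.
  V = {[d]}: π^{-1}(V) = {d} ∉ τ ✗.
  V = {[e]}: π^{-1}(V) = {e} ∈ τ ✓.
  V = {[d], [e]}: π^{-1}(V) = {d, e} ∉ τ ✗.
  V = {[f=g]}: π^{-1}(V) = {f, g} ∈ τ ✓.
  V = {[d], [f=g]}: π^{-1}(V) = {d, f, g} ∉ τ ✗.
  V = {[e], [f=g]}: π^{-1}(V) = {e, f, g} ∈ τ ✓.
  V = {[d], [e], [f=g]}: π^{-1}(V) = {d, e, f, g} ∈ τ ✓.
Open sets in the quotient: τ_Q = {{}, {[e]}, {[f=g]}, {[e], [f=g]}, {[d], [e], [f=g]}} (5 elements).


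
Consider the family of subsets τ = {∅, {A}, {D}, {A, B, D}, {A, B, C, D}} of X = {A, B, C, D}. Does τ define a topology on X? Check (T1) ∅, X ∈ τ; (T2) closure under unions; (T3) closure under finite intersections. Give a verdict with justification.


τ is NOT a topology on X.

Axiom (T1): ∅ ∈ τ? Yes; X ∈ τ? Yes.
Axiom (T2/T3): check pairwise unions and intersections of members of τ.
Counterexample for (T2): {A} ∪ {D} = {A, D} ∉ τ. Therefore τ is NOT a topology.


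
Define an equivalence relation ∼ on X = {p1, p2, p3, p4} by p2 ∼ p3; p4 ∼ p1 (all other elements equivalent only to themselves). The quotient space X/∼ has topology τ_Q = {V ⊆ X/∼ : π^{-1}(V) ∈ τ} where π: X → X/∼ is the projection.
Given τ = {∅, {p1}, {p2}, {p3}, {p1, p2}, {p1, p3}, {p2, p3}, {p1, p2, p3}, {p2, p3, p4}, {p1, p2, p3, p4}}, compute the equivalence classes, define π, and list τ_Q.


X/∼ = {[p1=p4], [p2=p3]}; |τ_Q| = 3.

Equivalence classes: [p1=p4], [p2=p3].
Quotient map π: X → X/∼ sends p1 ↦ [p1=p4], p2 ↦ [p2=p3], p3 ↦ [p2=p3], p4 ↦ [p1=p4].
For each subset V ⊆ X/∼, compute π^{-1}(V) ⊆ X and check whether π^{-1}(V) ∈ τ. V is open in τ_Q iff π^{-1}(V) ∈ τ.
  V = {}: π^{-1}(V) = ∅ ∈ τ ✓.
  V = {[p1=p4]}: π^{-1}(V) = {p1, p4} ∉ τ ✗.
  V = {[p2=p3]}: π^{-1}(V) = {p2, p3} ∈ τ ✓.
  V = {[p1=p4], [p2=p3]}: π^{-1}(V) = {p1, p2, p3, p4} ∈ τ ✓.
Open sets in the quotient: τ_Q = {{}, {[p2=p3]}, {[p1=p4], [p2=p3]}} (3 elements).


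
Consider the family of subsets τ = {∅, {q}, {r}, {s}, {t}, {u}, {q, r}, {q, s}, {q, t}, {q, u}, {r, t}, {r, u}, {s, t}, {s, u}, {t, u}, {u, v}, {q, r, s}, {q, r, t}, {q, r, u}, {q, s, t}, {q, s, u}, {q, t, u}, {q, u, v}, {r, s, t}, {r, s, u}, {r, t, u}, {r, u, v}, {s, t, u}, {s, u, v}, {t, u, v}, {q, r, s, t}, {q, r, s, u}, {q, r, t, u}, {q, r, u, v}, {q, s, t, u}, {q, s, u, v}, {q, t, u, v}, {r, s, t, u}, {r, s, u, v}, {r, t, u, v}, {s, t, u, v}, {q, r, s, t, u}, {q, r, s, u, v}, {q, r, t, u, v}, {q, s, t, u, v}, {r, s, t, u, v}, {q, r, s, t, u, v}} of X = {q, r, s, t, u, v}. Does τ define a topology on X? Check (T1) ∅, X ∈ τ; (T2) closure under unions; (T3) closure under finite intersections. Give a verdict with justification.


τ is NOT a topology on X.

Axiom (T1): ∅ ∈ τ? Yes; X ∈ τ? Yes.
Axiom (T2/T3): check pairwise unions and intersections of members of τ.
Counterexample for (T2): {r} ∪ {s} = {r, s} ∉ τ. Therefore τ is NOT a topology.
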